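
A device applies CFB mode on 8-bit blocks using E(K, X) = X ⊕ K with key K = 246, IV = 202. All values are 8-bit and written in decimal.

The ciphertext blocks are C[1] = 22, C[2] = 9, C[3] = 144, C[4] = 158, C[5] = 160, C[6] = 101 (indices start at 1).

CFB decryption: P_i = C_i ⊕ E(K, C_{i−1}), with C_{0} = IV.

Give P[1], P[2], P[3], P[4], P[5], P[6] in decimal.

P[1]: E(K, 202) = 60; 22 ⊕ 60 = 42.
P[2]: E(K, 22) = 224; 9 ⊕ 224 = 233.
P[3]: E(K, 9) = 255; 144 ⊕ 255 = 111.
P[4]: E(K, 144) = 102; 158 ⊕ 102 = 248.
P[5]: E(K, 158) = 104; 160 ⊕ 104 = 200.
P[6]: E(K, 160) = 86; 101 ⊕ 86 = 51.

P[1] = 42, P[2] = 233, P[3] = 111, P[4] = 248, P[5] = 200, P[6] = 51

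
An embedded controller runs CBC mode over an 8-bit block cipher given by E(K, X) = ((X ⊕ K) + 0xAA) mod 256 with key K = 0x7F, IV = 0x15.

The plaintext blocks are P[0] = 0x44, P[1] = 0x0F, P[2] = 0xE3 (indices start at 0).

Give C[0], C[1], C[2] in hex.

C[0] = 0xD8, C[1] = 0x52, C[2] = 0x78

CBC encryption: C_i = E(K, P_i ⊕ C_{i−1}), with C_{−1} = IV.
C[0]: P[0] ⊕ 0x15 = 0x51; E(K, 0x51) = 0xD8.
C[1]: P[1] ⊕ 0xD8 = 0xD7; E(K, 0xD7) = 0x52.
C[2]: P[2] ⊕ 0x52 = 0xB1; E(K, 0xB1) = 0x78.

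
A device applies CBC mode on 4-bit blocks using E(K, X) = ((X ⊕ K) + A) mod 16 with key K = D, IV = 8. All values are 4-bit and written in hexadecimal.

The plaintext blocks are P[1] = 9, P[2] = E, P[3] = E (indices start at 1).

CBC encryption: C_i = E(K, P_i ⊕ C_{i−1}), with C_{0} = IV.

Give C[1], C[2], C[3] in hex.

C[1]: P[1] ⊕ 8 = 1; E(K, 1) = 6.
C[2]: P[2] ⊕ 6 = 8; E(K, 8) = F.
C[3]: P[3] ⊕ F = 1; E(K, 1) = 6.

C[1] = 6, C[2] = F, C[3] = 6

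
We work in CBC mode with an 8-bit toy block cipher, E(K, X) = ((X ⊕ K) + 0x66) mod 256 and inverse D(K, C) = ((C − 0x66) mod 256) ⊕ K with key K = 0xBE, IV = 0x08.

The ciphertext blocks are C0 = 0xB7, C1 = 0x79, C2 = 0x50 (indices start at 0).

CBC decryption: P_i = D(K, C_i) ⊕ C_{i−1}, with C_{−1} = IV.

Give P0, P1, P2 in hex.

P0 = 0xE7, P1 = 0x1A, P2 = 0x2D

P0: D(K, 0xB7) = 0xEF; 0xEF ⊕ 0x08 = 0xE7.
P1: D(K, 0x79) = 0xAD; 0xAD ⊕ 0xB7 = 0x1A.
P2: D(K, 0x50) = 0x54; 0x54 ⊕ 0x79 = 0x2D.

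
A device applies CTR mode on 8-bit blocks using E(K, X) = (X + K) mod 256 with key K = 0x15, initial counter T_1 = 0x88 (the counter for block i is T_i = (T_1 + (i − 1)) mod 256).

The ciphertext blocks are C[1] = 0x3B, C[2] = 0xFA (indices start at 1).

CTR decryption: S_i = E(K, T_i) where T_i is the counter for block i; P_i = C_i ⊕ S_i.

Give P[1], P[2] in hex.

P[1]: T = 0x88, S = E(K, T) = 0x9D; 0x3B ⊕ 0x9D = 0xA6.
P[2]: T = 0x89, S = E(K, T) = 0x9E; 0xFA ⊕ 0x9E = 0x64.

P[1] = 0xA6, P[2] = 0x64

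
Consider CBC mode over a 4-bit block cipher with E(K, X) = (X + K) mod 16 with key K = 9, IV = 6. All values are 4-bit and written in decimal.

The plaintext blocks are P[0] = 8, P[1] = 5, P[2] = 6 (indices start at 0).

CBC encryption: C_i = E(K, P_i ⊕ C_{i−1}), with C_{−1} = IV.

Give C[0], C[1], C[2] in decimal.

C[0] = 7, C[1] = 11, C[2] = 6

C[0]: P[0] ⊕ 6 = 14; E(K, 14) = 7.
C[1]: P[1] ⊕ 7 = 2; E(K, 2) = 11.
C[2]: P[2] ⊕ 11 = 13; E(K, 13) = 6.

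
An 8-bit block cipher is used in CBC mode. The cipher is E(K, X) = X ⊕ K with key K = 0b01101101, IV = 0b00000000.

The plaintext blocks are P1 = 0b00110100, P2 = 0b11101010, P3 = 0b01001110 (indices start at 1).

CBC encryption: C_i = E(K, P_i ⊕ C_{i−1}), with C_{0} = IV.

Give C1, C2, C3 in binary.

C1 = 0b01011001, C2 = 0b11011110, C3 = 0b11111101

C1: P1 ⊕ 0b00000000 = 0b00110100; E(K, 0b00110100) = 0b01011001.
C2: P2 ⊕ 0b01011001 = 0b10110011; E(K, 0b10110011) = 0b11011110.
C3: P3 ⊕ 0b11011110 = 0b10010000; E(K, 0b10010000) = 0b11111101.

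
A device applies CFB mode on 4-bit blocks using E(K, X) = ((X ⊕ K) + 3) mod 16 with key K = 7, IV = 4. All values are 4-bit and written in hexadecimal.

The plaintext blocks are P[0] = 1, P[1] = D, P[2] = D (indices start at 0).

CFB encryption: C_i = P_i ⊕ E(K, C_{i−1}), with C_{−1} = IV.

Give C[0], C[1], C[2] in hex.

C[0]: E(K, 4) = 6; 1 ⊕ 6 = 7.
C[1]: E(K, 7) = 3; D ⊕ 3 = E.
C[2]: E(K, E) = C; D ⊕ C = 1.

C[0] = 7, C[1] = E, C[2] = 1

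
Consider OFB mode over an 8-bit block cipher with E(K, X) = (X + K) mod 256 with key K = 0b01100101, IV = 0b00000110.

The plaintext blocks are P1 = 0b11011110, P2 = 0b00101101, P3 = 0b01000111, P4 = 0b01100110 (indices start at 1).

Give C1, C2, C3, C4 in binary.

OFB encryption: S_i = E(K, S_{i−1}) with S_{0} = IV; C_i = P_i ⊕ S_i.
C1: S = E(K, 0b00000110) = 0b01101011; 0b11011110 ⊕ 0b01101011 = 0b10110101.
C2: S = E(K, 0b01101011) = 0b11010000; 0b00101101 ⊕ 0b11010000 = 0b11111101.
C3: S = E(K, 0b11010000) = 0b00110101; 0b01000111 ⊕ 0b00110101 = 0b01110010.
C4: S = E(K, 0b00110101) = 0b10011010; 0b01100110 ⊕ 0b10011010 = 0b11111100.

C1 = 0b10110101, C2 = 0b11111101, C3 = 0b01110010, C4 = 0b11111100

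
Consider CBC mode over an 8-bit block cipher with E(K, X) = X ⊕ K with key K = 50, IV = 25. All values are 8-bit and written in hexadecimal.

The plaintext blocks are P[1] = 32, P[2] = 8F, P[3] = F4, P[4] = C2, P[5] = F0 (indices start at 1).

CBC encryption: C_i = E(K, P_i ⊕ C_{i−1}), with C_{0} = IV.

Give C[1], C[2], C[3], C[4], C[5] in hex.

C[1]: P[1] ⊕ 25 = 17; E(K, 17) = 47.
C[2]: P[2] ⊕ 47 = C8; E(K, C8) = 98.
C[3]: P[3] ⊕ 98 = 6C; E(K, 6C) = 3C.
C[4]: P[4] ⊕ 3C = FE; E(K, FE) = AE.
C[5]: P[5] ⊕ AE = 5E; E(K, 5E) = 0E.

C[1] = 47, C[2] = 98, C[3] = 3C, C[4] = AE, C[5] = 0E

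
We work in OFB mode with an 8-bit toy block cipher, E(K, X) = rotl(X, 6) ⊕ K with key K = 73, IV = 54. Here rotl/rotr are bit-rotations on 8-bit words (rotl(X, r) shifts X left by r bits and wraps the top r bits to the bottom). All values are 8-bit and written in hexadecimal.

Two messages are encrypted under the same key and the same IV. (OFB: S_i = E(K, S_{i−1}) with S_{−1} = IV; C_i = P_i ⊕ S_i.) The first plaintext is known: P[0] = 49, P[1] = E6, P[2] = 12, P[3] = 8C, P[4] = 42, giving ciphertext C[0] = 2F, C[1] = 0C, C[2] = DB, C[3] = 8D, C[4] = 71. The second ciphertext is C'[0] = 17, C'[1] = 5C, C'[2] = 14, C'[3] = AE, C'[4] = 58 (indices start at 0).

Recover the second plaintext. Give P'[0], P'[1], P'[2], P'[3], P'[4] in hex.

In OFB with a reused IV, both messages share the same keystream S_i, so C_i ⊕ C'_i = P_i ⊕ P'_i and thus P'_i = P_i ⊕ C_i ⊕ C'_i.
P'[0]: 49 ⊕ 2F ⊕ 17 = 71.
P'[1]: E6 ⊕ 0C ⊕ 5C = B6.
P'[2]: 12 ⊕ DB ⊕ 14 = DD.
P'[3]: 8C ⊕ 8D ⊕ AE = AF.
P'[4]: 42 ⊕ 71 ⊕ 58 = 6B.

P'[0] = 71, P'[1] = B6, P'[2] = DD, P'[3] = AF, P'[4] = 6B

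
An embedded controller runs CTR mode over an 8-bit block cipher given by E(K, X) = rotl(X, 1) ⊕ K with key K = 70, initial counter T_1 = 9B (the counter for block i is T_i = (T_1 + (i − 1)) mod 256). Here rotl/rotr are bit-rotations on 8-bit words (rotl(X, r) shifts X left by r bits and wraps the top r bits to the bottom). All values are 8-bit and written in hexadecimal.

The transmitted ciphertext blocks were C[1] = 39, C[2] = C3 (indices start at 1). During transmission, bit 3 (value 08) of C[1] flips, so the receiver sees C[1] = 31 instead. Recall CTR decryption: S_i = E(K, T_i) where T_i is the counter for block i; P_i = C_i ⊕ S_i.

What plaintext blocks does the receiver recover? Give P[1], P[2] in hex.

Only C[1] changed, to 31. In CTR, a change in C_i flips the same bit in P_i only; the keystream is unaffected. Decrypting the received ciphertext:
P[1]: T = 9B, S = E(K, T) = 47; 31 ⊕ 47 = 76.
P[2]: T = 9C, S = E(K, T) = 49; C3 ⊕ 49 = 8A.
Blocks that differ from the original plaintext: P[1].

P[1] = 76, P[2] = 8A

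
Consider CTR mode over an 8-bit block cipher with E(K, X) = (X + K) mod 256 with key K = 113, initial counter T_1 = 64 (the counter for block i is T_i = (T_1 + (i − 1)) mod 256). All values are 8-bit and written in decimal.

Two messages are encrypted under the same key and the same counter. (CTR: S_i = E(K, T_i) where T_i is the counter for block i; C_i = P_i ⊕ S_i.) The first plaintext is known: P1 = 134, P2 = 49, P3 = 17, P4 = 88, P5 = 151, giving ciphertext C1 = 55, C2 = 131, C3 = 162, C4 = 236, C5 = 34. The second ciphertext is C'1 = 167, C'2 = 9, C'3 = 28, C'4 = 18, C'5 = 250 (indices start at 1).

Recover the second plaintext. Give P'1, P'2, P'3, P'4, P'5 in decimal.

P'1 = 22, P'2 = 187, P'3 = 175, P'4 = 166, P'5 = 79

In CTR with a reused counter, both messages share the same keystream S_i, so C_i ⊕ C'_i = P_i ⊕ P'_i and thus P'_i = P_i ⊕ C_i ⊕ C'_i.
P'1: 134 ⊕ 55 ⊕ 167 = 22.
P'2: 49 ⊕ 131 ⊕ 9 = 187.
P'3: 17 ⊕ 162 ⊕ 28 = 175.
P'4: 88 ⊕ 236 ⊕ 18 = 166.
P'5: 151 ⊕ 34 ⊕ 250 = 79.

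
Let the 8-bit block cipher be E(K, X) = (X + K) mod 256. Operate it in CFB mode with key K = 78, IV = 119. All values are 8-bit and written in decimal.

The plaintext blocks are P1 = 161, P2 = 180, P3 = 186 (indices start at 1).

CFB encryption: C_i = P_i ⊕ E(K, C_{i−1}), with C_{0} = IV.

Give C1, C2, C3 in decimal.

C1 = 100, C2 = 6, C3 = 238

C1: E(K, 119) = 197; 161 ⊕ 197 = 100.
C2: E(K, 100) = 178; 180 ⊕ 178 = 6.
C3: E(K, 6) = 84; 186 ⊕ 84 = 238.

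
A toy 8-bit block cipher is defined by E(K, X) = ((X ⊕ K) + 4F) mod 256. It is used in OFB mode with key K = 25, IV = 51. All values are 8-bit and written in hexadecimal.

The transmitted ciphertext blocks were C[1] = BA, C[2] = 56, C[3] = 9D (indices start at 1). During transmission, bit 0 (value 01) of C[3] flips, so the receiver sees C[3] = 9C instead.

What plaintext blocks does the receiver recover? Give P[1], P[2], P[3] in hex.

P[1] = 79, P[2] = 63, P[3] = C3

OFB decryption: S_i = E(K, S_{i−1}) with S_{0} = IV; P_i = C_i ⊕ S_i.
Only C[3] changed, to 9C. In OFB, a change in C_i flips the same bit in P_i only; the keystream is unaffected. Decrypting the received ciphertext:
P[1]: S = E(K, 51) = C3; BA ⊕ C3 = 79.
P[2]: S = E(K, C3) = 35; 56 ⊕ 35 = 63.
P[3]: S = E(K, 35) = 5F; 9C ⊕ 5F = C3.
Blocks that differ from the original plaintext: P[3].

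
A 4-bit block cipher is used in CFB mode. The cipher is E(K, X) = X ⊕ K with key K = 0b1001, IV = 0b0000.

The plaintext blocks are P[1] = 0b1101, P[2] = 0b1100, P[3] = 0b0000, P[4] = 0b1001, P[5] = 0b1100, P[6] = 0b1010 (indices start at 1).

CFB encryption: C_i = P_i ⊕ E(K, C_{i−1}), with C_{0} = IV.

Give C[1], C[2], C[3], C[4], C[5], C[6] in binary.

C[1]: E(K, 0b0000) = 0b1001; 0b1101 ⊕ 0b1001 = 0b0100.
C[2]: E(K, 0b0100) = 0b1101; 0b1100 ⊕ 0b1101 = 0b0001.
C[3]: E(K, 0b0001) = 0b1000; 0b0000 ⊕ 0b1000 = 0b1000.
C[4]: E(K, 0b1000) = 0b0001; 0b1001 ⊕ 0b0001 = 0b1000.
C[5]: E(K, 0b1000) = 0b0001; 0b1100 ⊕ 0b0001 = 0b1101.
C[6]: E(K, 0b1101) = 0b0100; 0b1010 ⊕ 0b0100 = 0b1110.

C[1] = 0b0100, C[2] = 0b0001, C[3] = 0b1000, C[4] = 0b1000, C[5] = 0b1101, C[6] = 0b1110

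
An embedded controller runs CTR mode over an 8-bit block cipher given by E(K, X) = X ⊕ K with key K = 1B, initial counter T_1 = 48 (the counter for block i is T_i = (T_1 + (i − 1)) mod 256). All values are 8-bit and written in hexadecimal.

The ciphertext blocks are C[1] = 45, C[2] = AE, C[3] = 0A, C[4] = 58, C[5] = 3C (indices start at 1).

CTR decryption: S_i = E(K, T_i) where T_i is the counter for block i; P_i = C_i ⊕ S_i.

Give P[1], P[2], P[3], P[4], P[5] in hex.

P[1] = 16, P[2] = FC, P[3] = 5B, P[4] = 08, P[5] = 6B

P[1]: T = 48, S = E(K, T) = 53; 45 ⊕ 53 = 16.
P[2]: T = 49, S = E(K, T) = 52; AE ⊕ 52 = FC.
P[3]: T = 4A, S = E(K, T) = 51; 0A ⊕ 51 = 5B.
P[4]: T = 4B, S = E(K, T) = 50; 58 ⊕ 50 = 08.
P[5]: T = 4C, S = E(K, T) = 57; 3C ⊕ 57 = 6B.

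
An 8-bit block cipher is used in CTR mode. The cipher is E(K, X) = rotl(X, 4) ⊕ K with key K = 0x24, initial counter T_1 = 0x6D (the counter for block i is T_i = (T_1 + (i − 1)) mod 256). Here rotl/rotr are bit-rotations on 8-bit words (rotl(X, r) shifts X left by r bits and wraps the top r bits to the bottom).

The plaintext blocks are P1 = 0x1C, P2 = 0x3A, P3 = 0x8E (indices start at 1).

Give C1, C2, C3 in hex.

C1 = 0xEE, C2 = 0xF8, C3 = 0x5C

CTR encryption: S_i = E(K, T_i) where T_i is the counter for block i; C_i = P_i ⊕ S_i.
C1: T = 0x6D, S = E(K, T) = 0xF2; 0x1C ⊕ 0xF2 = 0xEE.
C2: T = 0x6E, S = E(K, T) = 0xC2; 0x3A ⊕ 0xC2 = 0xF8.
C3: T = 0x6F, S = E(K, T) = 0xD2; 0x8E ⊕ 0xD2 = 0x5C.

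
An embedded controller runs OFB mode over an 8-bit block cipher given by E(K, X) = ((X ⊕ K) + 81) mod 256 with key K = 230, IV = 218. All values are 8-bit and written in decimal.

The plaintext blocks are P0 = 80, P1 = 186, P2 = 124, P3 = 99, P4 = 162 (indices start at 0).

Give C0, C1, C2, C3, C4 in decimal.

C0 = 221, C1 = 6, C2 = 215, C3 = 253, C4 = 107

OFB encryption: S_i = E(K, S_{i−1}) with S_{−1} = IV; C_i = P_i ⊕ S_i.
C0: S = E(K, 218) = 141; 80 ⊕ 141 = 221.
C1: S = E(K, 141) = 188; 186 ⊕ 188 = 6.
C2: S = E(K, 188) = 171; 124 ⊕ 171 = 215.
C3: S = E(K, 171) = 158; 99 ⊕ 158 = 253.
C4: S = E(K, 158) = 201; 162 ⊕ 201 = 107.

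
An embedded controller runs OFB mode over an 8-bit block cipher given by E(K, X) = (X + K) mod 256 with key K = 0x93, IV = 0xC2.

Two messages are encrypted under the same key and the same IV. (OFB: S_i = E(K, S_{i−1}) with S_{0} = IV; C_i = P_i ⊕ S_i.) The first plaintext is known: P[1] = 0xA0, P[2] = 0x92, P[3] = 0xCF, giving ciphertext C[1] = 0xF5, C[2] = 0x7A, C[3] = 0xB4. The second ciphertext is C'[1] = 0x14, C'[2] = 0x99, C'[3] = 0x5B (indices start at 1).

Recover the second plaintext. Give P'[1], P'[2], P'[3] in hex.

In OFB with a reused IV, both messages share the same keystream S_i, so C_i ⊕ C'_i = P_i ⊕ P'_i and thus P'_i = P_i ⊕ C_i ⊕ C'_i.
P'[1]: 0xA0 ⊕ 0xF5 ⊕ 0x14 = 0x41.
P'[2]: 0x92 ⊕ 0x7A ⊕ 0x99 = 0x71.
P'[3]: 0xCF ⊕ 0xB4 ⊕ 0x5B = 0x20.

P'[1] = 0x41, P'[2] = 0x71, P'[3] = 0x20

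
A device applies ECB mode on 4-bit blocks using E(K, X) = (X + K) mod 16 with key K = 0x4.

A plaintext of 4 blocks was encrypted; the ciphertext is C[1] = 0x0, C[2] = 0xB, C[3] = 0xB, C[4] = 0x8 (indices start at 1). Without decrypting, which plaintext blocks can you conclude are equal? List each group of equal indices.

P[2] = P[3]

ECB encrypts each block independently with the same key, so equal ciphertext blocks imply equal plaintext blocks.
C[2] = C[3] = 0xB, so P[2] = P[3].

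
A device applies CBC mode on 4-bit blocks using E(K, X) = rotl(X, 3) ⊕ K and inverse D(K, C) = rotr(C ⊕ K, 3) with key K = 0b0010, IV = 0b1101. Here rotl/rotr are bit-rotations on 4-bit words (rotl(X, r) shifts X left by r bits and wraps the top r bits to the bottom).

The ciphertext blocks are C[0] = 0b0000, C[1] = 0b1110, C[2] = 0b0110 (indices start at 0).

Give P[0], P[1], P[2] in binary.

CBC decryption: P_i = D(K, C_i) ⊕ C_{i−1}, with C_{−1} = IV.
P[0]: D(K, 0b0000) = 0b0100; 0b0100 ⊕ 0b1101 = 0b1001.
P[1]: D(K, 0b1110) = 0b1001; 0b1001 ⊕ 0b0000 = 0b1001.
P[2]: D(K, 0b0110) = 0b1000; 0b1000 ⊕ 0b1110 = 0b0110.

P[0] = 0b1001, P[1] = 0b1001, P[2] = 0b0110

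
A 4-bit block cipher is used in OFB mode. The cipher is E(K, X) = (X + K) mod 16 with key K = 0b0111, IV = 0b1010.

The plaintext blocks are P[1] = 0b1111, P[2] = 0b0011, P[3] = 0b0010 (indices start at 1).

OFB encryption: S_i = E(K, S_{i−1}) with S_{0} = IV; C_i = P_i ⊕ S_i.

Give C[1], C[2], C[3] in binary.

C[1] = 0b1110, C[2] = 0b1011, C[3] = 0b1101

C[1]: S = E(K, 0b1010) = 0b0001; 0b1111 ⊕ 0b0001 = 0b1110.
C[2]: S = E(K, 0b0001) = 0b1000; 0b0011 ⊕ 0b1000 = 0b1011.
C[3]: S = E(K, 0b1000) = 0b1111; 0b0010 ⊕ 0b1111 = 0b1101.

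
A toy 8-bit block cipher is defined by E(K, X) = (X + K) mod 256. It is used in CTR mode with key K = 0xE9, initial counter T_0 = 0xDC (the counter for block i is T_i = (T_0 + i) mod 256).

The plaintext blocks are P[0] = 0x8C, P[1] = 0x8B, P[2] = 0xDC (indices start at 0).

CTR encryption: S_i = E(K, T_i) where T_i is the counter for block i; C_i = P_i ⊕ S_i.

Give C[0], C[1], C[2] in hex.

C[0]: T = 0xDC, S = E(K, T) = 0xC5; 0x8C ⊕ 0xC5 = 0x49.
C[1]: T = 0xDD, S = E(K, T) = 0xC6; 0x8B ⊕ 0xC6 = 0x4D.
C[2]: T = 0xDE, S = E(K, T) = 0xC7; 0xDC ⊕ 0xC7 = 0x1B.

C[0] = 0x49, C[1] = 0x4D, C[2] = 0x1B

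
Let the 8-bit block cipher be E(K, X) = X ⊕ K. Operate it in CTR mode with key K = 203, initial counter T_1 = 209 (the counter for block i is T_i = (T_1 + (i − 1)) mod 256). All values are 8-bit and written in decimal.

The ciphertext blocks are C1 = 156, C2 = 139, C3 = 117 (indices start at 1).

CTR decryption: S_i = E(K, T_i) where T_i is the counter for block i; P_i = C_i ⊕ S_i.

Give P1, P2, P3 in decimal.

P1: T = 209, S = E(K, T) = 26; 156 ⊕ 26 = 134.
P2: T = 210, S = E(K, T) = 25; 139 ⊕ 25 = 146.
P3: T = 211, S = E(K, T) = 24; 117 ⊕ 24 = 109.

P1 = 134, P2 = 146, P3 = 109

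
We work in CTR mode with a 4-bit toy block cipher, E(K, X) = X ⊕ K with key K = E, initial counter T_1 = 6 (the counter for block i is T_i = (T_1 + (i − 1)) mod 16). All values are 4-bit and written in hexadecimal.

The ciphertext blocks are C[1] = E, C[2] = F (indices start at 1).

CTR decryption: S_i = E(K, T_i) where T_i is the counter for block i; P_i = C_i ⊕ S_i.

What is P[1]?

P[1]: T = 6, S = E(K, T) = 8; E ⊕ 8 = 6.

P[1] = 6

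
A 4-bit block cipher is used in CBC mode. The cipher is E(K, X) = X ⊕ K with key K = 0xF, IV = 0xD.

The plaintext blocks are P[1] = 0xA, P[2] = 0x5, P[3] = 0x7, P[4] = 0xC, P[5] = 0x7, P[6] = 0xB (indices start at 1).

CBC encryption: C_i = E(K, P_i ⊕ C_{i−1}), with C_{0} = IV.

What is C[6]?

C[1]: P[1] ⊕ 0xD = 0x7; E(K, 0x7) = 0x8.
C[2]: P[2] ⊕ 0x8 = 0xD; E(K, 0xD) = 0x2.
C[3]: P[3] ⊕ 0x2 = 0x5; E(K, 0x5) = 0xA.
C[4]: P[4] ⊕ 0xA = 0x6; E(K, 0x6) = 0x9.
C[5]: P[5] ⊕ 0x9 = 0xE; E(K, 0xE) = 0x1.
C[6]: P[6] ⊕ 0x1 = 0xA; E(K, 0xA) = 0x5.

C[6] = 0x5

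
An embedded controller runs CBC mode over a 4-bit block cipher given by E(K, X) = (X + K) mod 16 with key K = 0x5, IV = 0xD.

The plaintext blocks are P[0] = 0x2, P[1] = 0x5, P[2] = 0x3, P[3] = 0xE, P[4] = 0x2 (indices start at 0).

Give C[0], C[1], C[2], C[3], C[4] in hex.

CBC encryption: C_i = E(K, P_i ⊕ C_{i−1}), with C_{−1} = IV.
C[0]: P[0] ⊕ 0xD = 0xF; E(K, 0xF) = 0x4.
C[1]: P[1] ⊕ 0x4 = 0x1; E(K, 0x1) = 0x6.
C[2]: P[2] ⊕ 0x6 = 0x5; E(K, 0x5) = 0xA.
C[3]: P[3] ⊕ 0xA = 0x4; E(K, 0x4) = 0x9.
C[4]: P[4] ⊕ 0x9 = 0xB; E(K, 0xB) = 0x0.

C[0] = 0x4, C[1] = 0x6, C[2] = 0xA, C[3] = 0x9, C[4] = 0x0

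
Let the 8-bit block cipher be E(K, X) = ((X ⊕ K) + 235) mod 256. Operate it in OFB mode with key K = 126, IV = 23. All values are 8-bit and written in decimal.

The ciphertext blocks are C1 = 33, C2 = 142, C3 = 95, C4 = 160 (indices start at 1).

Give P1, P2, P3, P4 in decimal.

OFB decryption: S_i = E(K, S_{i−1}) with S_{0} = IV; P_i = C_i ⊕ S_i.
P1: S = E(K, 23) = 84; 33 ⊕ 84 = 117.
P2: S = E(K, 84) = 21; 142 ⊕ 21 = 155.
P3: S = E(K, 21) = 86; 95 ⊕ 86 = 9.
P4: S = E(K, 86) = 19; 160 ⊕ 19 = 179.

P1 = 117, P2 = 155, P3 = 9, P4 = 179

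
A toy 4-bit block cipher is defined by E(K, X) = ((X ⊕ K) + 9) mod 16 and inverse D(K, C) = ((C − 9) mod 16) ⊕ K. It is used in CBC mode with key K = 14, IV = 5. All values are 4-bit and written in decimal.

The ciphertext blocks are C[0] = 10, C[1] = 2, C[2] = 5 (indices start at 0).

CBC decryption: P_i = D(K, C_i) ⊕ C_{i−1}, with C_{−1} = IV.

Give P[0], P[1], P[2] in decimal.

P[0] = 10, P[1] = 13, P[2] = 0

P[0]: D(K, 10) = 15; 15 ⊕ 5 = 10.
P[1]: D(K, 2) = 7; 7 ⊕ 10 = 13.
P[2]: D(K, 5) = 2; 2 ⊕ 2 = 0.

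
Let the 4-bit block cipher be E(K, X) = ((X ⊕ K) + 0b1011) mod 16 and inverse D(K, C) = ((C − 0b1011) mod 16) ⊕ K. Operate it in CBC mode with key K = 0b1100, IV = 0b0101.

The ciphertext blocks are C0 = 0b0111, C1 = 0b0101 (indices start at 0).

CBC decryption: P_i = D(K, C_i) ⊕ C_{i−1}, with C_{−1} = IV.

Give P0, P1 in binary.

P0: D(K, 0b0111) = 0b0000; 0b0000 ⊕ 0b0101 = 0b0101.
P1: D(K, 0b0101) = 0b0110; 0b0110 ⊕ 0b0111 = 0b0001.

P0 = 0b0101, P1 = 0b0001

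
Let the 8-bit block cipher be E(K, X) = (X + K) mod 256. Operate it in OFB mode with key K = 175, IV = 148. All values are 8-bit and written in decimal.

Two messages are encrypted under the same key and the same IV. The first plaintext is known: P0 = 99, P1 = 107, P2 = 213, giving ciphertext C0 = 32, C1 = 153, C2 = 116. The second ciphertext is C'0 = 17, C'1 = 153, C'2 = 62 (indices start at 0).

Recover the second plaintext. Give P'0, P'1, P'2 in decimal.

In OFB with a reused IV, both messages share the same keystream S_i, so C_i ⊕ C'_i = P_i ⊕ P'_i and thus P'_i = P_i ⊕ C_i ⊕ C'_i.
P'0: 99 ⊕ 32 ⊕ 17 = 82.
P'1: 107 ⊕ 153 ⊕ 153 = 107.
P'2: 213 ⊕ 116 ⊕ 62 = 159.

P'0 = 82, P'1 = 107, P'2 = 159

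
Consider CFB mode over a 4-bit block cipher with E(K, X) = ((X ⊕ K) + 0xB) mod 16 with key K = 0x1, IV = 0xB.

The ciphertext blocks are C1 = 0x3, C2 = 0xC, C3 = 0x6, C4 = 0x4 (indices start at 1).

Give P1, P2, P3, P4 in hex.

P1 = 0x6, P2 = 0x1, P3 = 0xE, P4 = 0x6

CFB decryption: P_i = C_i ⊕ E(K, C_{i−1}), with C_{0} = IV.
P1: E(K, 0xB) = 0x5; 0x3 ⊕ 0x5 = 0x6.
P2: E(K, 0x3) = 0xD; 0xC ⊕ 0xD = 0x1.
P3: E(K, 0xC) = 0x8; 0x6 ⊕ 0x8 = 0xE.
P4: E(K, 0x6) = 0x2; 0x4 ⊕ 0x2 = 0x6.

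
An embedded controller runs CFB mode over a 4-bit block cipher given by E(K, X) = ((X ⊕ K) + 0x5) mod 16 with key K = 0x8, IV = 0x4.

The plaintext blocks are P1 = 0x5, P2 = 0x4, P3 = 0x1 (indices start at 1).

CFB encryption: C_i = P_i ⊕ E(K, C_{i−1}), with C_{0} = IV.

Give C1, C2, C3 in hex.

C1: E(K, 0x4) = 0x1; 0x5 ⊕ 0x1 = 0x4.
C2: E(K, 0x4) = 0x1; 0x4 ⊕ 0x1 = 0x5.
C3: E(K, 0x5) = 0x2; 0x1 ⊕ 0x2 = 0x3.

C1 = 0x4, C2 = 0x5, C3 = 0x3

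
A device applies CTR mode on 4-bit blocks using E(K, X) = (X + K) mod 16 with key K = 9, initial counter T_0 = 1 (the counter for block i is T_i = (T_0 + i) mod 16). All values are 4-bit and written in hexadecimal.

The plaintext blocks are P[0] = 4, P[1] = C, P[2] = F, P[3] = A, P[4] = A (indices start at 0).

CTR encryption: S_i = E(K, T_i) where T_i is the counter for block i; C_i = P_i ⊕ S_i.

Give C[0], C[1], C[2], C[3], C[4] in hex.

C[0] = E, C[1] = 7, C[2] = 3, C[3] = 7, C[4] = 4

C[0]: T = 1, S = E(K, T) = A; 4 ⊕ A = E.
C[1]: T = 2, S = E(K, T) = B; C ⊕ B = 7.
C[2]: T = 3, S = E(K, T) = C; F ⊕ C = 3.
C[3]: T = 4, S = E(K, T) = D; A ⊕ D = 7.
C[4]: T = 5, S = E(K, T) = E; A ⊕ E = 4.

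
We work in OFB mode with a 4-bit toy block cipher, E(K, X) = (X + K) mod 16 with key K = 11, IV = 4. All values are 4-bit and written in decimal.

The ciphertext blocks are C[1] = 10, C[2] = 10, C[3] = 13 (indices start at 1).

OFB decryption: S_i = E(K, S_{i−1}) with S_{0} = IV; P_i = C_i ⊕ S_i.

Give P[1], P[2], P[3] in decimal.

P[1] = 5, P[2] = 0, P[3] = 8

P[1]: S = E(K, 4) = 15; 10 ⊕ 15 = 5.
P[2]: S = E(K, 15) = 10; 10 ⊕ 10 = 0.
P[3]: S = E(K, 10) = 5; 13 ⊕ 5 = 8.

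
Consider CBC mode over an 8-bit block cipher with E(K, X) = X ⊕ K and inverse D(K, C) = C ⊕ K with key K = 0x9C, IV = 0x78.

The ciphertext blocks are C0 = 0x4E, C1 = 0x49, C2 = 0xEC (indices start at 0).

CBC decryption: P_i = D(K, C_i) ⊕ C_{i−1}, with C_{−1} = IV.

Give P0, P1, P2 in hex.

P0: D(K, 0x4E) = 0xD2; 0xD2 ⊕ 0x78 = 0xAA.
P1: D(K, 0x49) = 0xD5; 0xD5 ⊕ 0x4E = 0x9B.
P2: D(K, 0xEC) = 0x70; 0x70 ⊕ 0x49 = 0x39.

P0 = 0xAA, P1 = 0x9B, P2 = 0x39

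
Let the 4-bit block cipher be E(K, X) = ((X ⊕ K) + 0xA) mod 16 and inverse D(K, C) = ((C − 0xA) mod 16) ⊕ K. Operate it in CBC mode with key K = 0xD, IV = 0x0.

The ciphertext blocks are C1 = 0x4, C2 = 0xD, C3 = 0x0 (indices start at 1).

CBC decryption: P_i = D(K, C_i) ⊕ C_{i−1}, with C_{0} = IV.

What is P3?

P3: D(K, 0x0) = 0xB; 0xB ⊕ 0xD = 0x6.

P3 = 0x6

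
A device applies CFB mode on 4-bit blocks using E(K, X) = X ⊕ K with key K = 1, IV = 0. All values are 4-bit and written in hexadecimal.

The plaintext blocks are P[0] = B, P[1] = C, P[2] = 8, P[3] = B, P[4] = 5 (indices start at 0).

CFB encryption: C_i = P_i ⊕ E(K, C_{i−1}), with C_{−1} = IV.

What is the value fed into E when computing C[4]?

4

C[0]: E(K, 0) = 1; B ⊕ 1 = A.
C[1]: E(K, A) = B; C ⊕ B = 7.
C[2]: E(K, 7) = 6; 8 ⊕ 6 = E.
C[3]: E(K, E) = F; B ⊕ F = 4.
C[4]: E(K, 4) = 5; 5 ⊕ 5 = 0.
So the input to E for block [4] is 4.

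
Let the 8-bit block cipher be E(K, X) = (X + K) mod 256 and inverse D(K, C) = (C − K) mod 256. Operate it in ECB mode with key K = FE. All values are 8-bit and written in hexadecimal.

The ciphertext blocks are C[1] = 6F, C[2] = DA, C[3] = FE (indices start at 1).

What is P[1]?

P[1] = 71

ECB decryption: P_i = D(K, C_i).
P[1]: D(K, 6F) = 71.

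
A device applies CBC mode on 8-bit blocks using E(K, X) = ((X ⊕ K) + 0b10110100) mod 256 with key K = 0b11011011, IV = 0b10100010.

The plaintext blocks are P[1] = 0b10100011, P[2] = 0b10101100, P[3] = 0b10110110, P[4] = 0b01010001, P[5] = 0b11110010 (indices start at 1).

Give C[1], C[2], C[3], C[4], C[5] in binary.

CBC encryption: C_i = E(K, P_i ⊕ C_{i−1}), with C_{0} = IV.
C[1]: P[1] ⊕ 0b10100010 = 0b00000001; E(K, 0b00000001) = 0b10001110.
C[2]: P[2] ⊕ 0b10001110 = 0b00100010; E(K, 0b00100010) = 0b10101101.
C[3]: P[3] ⊕ 0b10101101 = 0b00011011; E(K, 0b00011011) = 0b01110100.
C[4]: P[4] ⊕ 0b01110100 = 0b00100101; E(K, 0b00100101) = 0b10110010.
C[5]: P[5] ⊕ 0b10110010 = 0b01000000; E(K, 0b01000000) = 0b01001111.

C[1] = 0b10001110, C[2] = 0b10101101, C[3] = 0b01110100, C[4] = 0b10110010, C[5] = 0b01001111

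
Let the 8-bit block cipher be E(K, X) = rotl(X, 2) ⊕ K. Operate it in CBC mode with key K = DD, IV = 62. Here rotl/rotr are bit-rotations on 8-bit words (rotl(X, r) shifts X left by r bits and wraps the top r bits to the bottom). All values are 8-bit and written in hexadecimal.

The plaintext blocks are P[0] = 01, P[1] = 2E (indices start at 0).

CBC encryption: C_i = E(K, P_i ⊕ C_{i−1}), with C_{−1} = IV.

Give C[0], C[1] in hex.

C[0]: P[0] ⊕ 62 = 63; E(K, 63) = 50.
C[1]: P[1] ⊕ 50 = 7E; E(K, 7E) = 24.

C[0] = 50, C[1] = 24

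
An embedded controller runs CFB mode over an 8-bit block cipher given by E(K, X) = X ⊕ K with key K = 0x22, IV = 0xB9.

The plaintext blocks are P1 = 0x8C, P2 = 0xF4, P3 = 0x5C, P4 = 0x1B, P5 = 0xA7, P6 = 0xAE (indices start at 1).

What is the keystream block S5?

0xA4

CFB encryption: C_i = P_i ⊕ E(K, C_{i−1}), with C_{0} = IV.
C1: E(K, 0xB9) = 0x9B; 0x8C ⊕ 0x9B = 0x17.
C2: E(K, 0x17) = 0x35; 0xF4 ⊕ 0x35 = 0xC1.
C3: E(K, 0xC1) = 0xE3; 0x5C ⊕ 0xE3 = 0xBF.
C4: E(K, 0xBF) = 0x9D; 0x1B ⊕ 0x9D = 0x86.
C5: E(K, 0x86) = 0xA4; 0xA7 ⊕ 0xA4 = 0x03.
So S5 = 0xA4.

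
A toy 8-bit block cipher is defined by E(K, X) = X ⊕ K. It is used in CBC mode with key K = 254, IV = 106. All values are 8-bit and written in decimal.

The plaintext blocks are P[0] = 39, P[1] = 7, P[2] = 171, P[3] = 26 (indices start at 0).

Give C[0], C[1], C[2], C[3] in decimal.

C[0] = 179, C[1] = 74, C[2] = 31, C[3] = 251

CBC encryption: C_i = E(K, P_i ⊕ C_{i−1}), with C_{−1} = IV.
C[0]: P[0] ⊕ 106 = 77; E(K, 77) = 179.
C[1]: P[1] ⊕ 179 = 180; E(K, 180) = 74.
C[2]: P[2] ⊕ 74 = 225; E(K, 225) = 31.
C[3]: P[3] ⊕ 31 = 5; E(K, 5) = 251.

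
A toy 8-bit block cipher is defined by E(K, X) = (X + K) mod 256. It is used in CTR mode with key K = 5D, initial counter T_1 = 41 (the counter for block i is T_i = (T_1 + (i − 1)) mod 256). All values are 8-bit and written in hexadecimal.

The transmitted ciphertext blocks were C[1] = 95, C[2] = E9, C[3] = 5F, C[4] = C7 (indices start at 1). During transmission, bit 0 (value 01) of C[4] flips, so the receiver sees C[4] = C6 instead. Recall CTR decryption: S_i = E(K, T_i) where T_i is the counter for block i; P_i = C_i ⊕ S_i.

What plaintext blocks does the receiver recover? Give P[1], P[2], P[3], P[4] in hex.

P[1] = 0B, P[2] = 76, P[3] = FF, P[4] = 67

Only C[4] changed, to C6. In CTR, a change in C_i flips the same bit in P_i only; the keystream is unaffected. Decrypting the received ciphertext:
P[1]: T = 41, S = E(K, T) = 9E; 95 ⊕ 9E = 0B.
P[2]: T = 42, S = E(K, T) = 9F; E9 ⊕ 9F = 76.
P[3]: T = 43, S = E(K, T) = A0; 5F ⊕ A0 = FF.
P[4]: T = 44, S = E(K, T) = A1; C6 ⊕ A1 = 67.
Blocks that differ from the original plaintext: P[4].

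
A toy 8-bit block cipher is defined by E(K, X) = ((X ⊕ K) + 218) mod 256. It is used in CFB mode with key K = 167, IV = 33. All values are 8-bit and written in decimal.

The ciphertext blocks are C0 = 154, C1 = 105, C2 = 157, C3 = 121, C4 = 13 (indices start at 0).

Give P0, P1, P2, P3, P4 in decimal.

CFB decryption: P_i = C_i ⊕ E(K, C_{i−1}), with C_{−1} = IV.
P0: E(K, 33) = 96; 154 ⊕ 96 = 250.
P1: E(K, 154) = 23; 105 ⊕ 23 = 126.
P2: E(K, 105) = 168; 157 ⊕ 168 = 53.
P3: E(K, 157) = 20; 121 ⊕ 20 = 109.
P4: E(K, 121) = 184; 13 ⊕ 184 = 181.

P0 = 250, P1 = 126, P2 = 53, P3 = 109, P4 = 181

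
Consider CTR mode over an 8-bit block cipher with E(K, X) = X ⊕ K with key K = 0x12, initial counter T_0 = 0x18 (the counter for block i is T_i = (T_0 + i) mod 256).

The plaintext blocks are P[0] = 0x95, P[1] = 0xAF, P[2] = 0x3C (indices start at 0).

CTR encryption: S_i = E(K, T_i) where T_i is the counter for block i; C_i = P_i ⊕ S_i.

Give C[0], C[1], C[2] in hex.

C[0]: T = 0x18, S = E(K, T) = 0x0A; 0x95 ⊕ 0x0A = 0x9F.
C[1]: T = 0x19, S = E(K, T) = 0x0B; 0xAF ⊕ 0x0B = 0xA4.
C[2]: T = 0x1A, S = E(K, T) = 0x08; 0x3C ⊕ 0x08 = 0x34.

C[0] = 0x9F, C[1] = 0xA4, C[2] = 0x34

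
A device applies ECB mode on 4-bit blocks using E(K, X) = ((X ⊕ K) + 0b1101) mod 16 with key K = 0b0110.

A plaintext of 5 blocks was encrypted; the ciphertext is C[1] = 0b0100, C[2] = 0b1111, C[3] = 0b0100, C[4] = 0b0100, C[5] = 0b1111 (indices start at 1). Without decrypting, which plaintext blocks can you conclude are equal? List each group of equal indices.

P[1] = P[3] = P[4]; P[2] = P[5]

ECB encrypts each block independently with the same key, so equal ciphertext blocks imply equal plaintext blocks.
C[1] = C[3] = C[4] = 0b0100, so P[1] = P[3] = P[4].
C[2] = C[5] = 0b1111, so P[2] = P[5].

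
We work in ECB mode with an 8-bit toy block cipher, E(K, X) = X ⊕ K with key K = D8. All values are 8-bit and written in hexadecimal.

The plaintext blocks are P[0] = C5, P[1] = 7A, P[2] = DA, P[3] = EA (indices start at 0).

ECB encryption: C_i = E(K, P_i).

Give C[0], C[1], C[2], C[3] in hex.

C[0] = 1D, C[1] = A2, C[2] = 02, C[3] = 32

C[0]: E(K, C5) = 1D.
C[1]: E(K, 7A) = A2.
C[2]: E(K, DA) = 02.
C[3]: E(K, EA) = 32.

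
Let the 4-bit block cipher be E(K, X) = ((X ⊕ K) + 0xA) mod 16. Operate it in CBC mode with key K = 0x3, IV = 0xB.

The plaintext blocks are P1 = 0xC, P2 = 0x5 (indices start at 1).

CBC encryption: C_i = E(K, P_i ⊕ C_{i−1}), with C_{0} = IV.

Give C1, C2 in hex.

C1: P1 ⊕ 0xB = 0x7; E(K, 0x7) = 0xE.
C2: P2 ⊕ 0xE = 0xB; E(K, 0xB) = 0x2.

C1 = 0xE, C2 = 0x2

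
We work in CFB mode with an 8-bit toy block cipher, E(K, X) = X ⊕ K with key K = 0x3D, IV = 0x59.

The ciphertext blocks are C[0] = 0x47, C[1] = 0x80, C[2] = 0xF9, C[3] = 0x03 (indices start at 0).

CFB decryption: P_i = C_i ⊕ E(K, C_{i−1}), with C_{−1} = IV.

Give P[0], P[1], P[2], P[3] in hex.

P[0] = 0x23, P[1] = 0xFA, P[2] = 0x44, P[3] = 0xC7

P[0]: E(K, 0x59) = 0x64; 0x47 ⊕ 0x64 = 0x23.
P[1]: E(K, 0x47) = 0x7A; 0x80 ⊕ 0x7A = 0xFA.
P[2]: E(K, 0x80) = 0xBD; 0xF9 ⊕ 0xBD = 0x44.
P[3]: E(K, 0xF9) = 0xC4; 0x03 ⊕ 0xC4 = 0xC7.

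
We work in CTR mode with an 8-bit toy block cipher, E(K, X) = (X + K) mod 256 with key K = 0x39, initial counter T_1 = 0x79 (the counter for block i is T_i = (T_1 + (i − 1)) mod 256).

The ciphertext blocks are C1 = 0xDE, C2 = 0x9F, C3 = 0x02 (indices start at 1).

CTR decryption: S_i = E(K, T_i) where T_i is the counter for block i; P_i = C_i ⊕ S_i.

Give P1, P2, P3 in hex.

P1: T = 0x79, S = E(K, T) = 0xB2; 0xDE ⊕ 0xB2 = 0x6C.
P2: T = 0x7A, S = E(K, T) = 0xB3; 0x9F ⊕ 0xB3 = 0x2C.
P3: T = 0x7B, S = E(K, T) = 0xB4; 0x02 ⊕ 0xB4 = 0xB6.

P1 = 0x6C, P2 = 0x2C, P3 = 0xB6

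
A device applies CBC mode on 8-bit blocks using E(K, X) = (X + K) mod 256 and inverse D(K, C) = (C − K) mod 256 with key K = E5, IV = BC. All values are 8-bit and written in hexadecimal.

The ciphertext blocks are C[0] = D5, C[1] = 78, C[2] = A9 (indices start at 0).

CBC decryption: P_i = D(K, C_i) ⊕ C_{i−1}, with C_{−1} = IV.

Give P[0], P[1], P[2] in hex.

P[0] = 4C, P[1] = 46, P[2] = BC

P[0]: D(K, D5) = F0; F0 ⊕ BC = 4C.
P[1]: D(K, 78) = 93; 93 ⊕ D5 = 46.
P[2]: D(K, A9) = C4; C4 ⊕ 78 = BC.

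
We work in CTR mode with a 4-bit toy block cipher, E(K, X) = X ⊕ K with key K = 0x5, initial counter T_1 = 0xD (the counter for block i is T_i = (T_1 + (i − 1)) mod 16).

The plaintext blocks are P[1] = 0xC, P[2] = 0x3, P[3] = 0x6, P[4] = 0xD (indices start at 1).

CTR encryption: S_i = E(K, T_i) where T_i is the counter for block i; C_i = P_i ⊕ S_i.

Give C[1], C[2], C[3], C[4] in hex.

C[1]: T = 0xD, S = E(K, T) = 0x8; 0xC ⊕ 0x8 = 0x4.
C[2]: T = 0xE, S = E(K, T) = 0xB; 0x3 ⊕ 0xB = 0x8.
C[3]: T = 0xF, S = E(K, T) = 0xA; 0x6 ⊕ 0xA = 0xC.
C[4]: T = 0x0, S = E(K, T) = 0x5; 0xD ⊕ 0x5 = 0x8.

C[1] = 0x4, C[2] = 0x8, C[3] = 0xC, C[4] = 0x8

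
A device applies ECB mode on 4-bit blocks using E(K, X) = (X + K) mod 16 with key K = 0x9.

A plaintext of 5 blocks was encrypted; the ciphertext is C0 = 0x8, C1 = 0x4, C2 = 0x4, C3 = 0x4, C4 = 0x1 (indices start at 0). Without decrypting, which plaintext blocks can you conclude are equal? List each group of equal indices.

ECB encrypts each block independently with the same key, so equal ciphertext blocks imply equal plaintext blocks.
C1 = C2 = C3 = 0x4, so P1 = P2 = P3.

P1 = P2 = P3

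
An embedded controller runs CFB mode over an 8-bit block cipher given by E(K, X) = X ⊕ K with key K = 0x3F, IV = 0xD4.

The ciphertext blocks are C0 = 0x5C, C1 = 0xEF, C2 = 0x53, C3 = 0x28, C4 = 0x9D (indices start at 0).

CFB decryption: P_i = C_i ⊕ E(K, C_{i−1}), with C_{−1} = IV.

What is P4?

P4: E(K, 0x28) = 0x17; 0x9D ⊕ 0x17 = 0x8A.

P4 = 0x8A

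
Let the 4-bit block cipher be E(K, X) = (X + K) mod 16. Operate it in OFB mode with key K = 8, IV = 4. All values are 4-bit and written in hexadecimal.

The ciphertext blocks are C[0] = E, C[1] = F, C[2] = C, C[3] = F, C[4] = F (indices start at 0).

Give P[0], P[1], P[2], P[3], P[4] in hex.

OFB decryption: S_i = E(K, S_{i−1}) with S_{−1} = IV; P_i = C_i ⊕ S_i.
P[0]: S = E(K, 4) = C; E ⊕ C = 2.
P[1]: S = E(K, C) = 4; F ⊕ 4 = B.
P[2]: S = E(K, 4) = C; C ⊕ C = 0.
P[3]: S = E(K, C) = 4; F ⊕ 4 = B.
P[4]: S = E(K, 4) = C; F ⊕ C = 3.

P[0] = 2, P[1] = B, P[2] = 0, P[3] = B, P[4] = 3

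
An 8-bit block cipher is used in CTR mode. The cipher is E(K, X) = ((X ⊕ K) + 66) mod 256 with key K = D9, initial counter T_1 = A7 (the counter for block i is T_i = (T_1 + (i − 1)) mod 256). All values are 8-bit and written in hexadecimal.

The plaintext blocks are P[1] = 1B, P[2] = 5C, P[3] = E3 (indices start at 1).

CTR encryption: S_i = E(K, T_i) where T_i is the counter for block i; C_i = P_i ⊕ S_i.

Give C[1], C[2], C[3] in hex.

C[1]: T = A7, S = E(K, T) = E4; 1B ⊕ E4 = FF.
C[2]: T = A8, S = E(K, T) = D7; 5C ⊕ D7 = 8B.
C[3]: T = A9, S = E(K, T) = D6; E3 ⊕ D6 = 35.

C[1] = FF, C[2] = 8B, C[3] = 35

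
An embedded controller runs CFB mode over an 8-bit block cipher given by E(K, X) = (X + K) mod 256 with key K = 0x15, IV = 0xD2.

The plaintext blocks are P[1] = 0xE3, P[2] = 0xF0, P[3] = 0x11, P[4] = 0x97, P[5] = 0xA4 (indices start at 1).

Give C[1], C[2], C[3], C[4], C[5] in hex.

CFB encryption: C_i = P_i ⊕ E(K, C_{i−1}), with C_{0} = IV.
C[1]: E(K, 0xD2) = 0xE7; 0xE3 ⊕ 0xE7 = 0x04.
C[2]: E(K, 0x04) = 0x19; 0xF0 ⊕ 0x19 = 0xE9.
C[3]: E(K, 0xE9) = 0xFE; 0x11 ⊕ 0xFE = 0xEF.
C[4]: E(K, 0xEF) = 0x04; 0x97 ⊕ 0x04 = 0x93.
C[5]: E(K, 0x93) = 0xA8; 0xA4 ⊕ 0xA8 = 0x0C.

C[1] = 0x04, C[2] = 0xE9, C[3] = 0xEF, C[4] = 0x93, C[5] = 0x0C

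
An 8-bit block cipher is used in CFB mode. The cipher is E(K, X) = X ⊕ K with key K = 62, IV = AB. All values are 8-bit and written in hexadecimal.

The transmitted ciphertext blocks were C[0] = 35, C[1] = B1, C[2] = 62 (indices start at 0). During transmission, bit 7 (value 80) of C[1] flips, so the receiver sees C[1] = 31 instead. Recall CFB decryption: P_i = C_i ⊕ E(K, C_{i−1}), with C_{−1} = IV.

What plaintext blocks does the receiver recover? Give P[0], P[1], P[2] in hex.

Only C[1] changed, to 31. In CFB, a change in C_i flips the same bit in P_i and garbles P_{i+1}. Decrypting the received ciphertext:
P[0]: E(K, AB) = C9; 35 ⊕ C9 = FC.
P[1]: E(K, 35) = 57; 31 ⊕ 57 = 66.
P[2]: E(K, 31) = 53; 62 ⊕ 53 = 31.
Blocks that differ from the original plaintext: P[1], P[2].

P[0] = FC, P[1] = 66, P[2] = 31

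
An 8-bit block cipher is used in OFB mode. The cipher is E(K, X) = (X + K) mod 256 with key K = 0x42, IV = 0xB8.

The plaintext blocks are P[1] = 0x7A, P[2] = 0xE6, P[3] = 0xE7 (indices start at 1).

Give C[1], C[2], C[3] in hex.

OFB encryption: S_i = E(K, S_{i−1}) with S_{0} = IV; C_i = P_i ⊕ S_i.
C[1]: S = E(K, 0xB8) = 0xFA; 0x7A ⊕ 0xFA = 0x80.
C[2]: S = E(K, 0xFA) = 0x3C; 0xE6 ⊕ 0x3C = 0xDA.
C[3]: S = E(K, 0x3C) = 0x7E; 0xE7 ⊕ 0x7E = 0x99.

C[1] = 0x80, C[2] = 0xDA, C[3] = 0x99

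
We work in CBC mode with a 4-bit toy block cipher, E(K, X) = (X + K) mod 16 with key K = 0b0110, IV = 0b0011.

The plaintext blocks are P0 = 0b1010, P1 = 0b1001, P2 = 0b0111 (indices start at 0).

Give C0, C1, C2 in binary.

C0 = 0b1111, C1 = 0b1100, C2 = 0b0001

CBC encryption: C_i = E(K, P_i ⊕ C_{i−1}), with C_{−1} = IV.
C0: P0 ⊕ 0b0011 = 0b1001; E(K, 0b1001) = 0b1111.
C1: P1 ⊕ 0b1111 = 0b0110; E(K, 0b0110) = 0b1100.
C2: P2 ⊕ 0b1100 = 0b1011; E(K, 0b1011) = 0b0001.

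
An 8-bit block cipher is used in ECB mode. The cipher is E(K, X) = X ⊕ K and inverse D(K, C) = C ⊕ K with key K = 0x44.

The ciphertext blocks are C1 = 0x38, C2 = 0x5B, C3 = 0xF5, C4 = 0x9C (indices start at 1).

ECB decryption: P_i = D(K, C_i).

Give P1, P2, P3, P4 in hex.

P1 = 0x7C, P2 = 0x1F, P3 = 0xB1, P4 = 0xD8

P1: D(K, 0x38) = 0x7C.
P2: D(K, 0x5B) = 0x1F.
P3: D(K, 0xF5) = 0xB1.
P4: D(K, 0x9C) = 0xD8.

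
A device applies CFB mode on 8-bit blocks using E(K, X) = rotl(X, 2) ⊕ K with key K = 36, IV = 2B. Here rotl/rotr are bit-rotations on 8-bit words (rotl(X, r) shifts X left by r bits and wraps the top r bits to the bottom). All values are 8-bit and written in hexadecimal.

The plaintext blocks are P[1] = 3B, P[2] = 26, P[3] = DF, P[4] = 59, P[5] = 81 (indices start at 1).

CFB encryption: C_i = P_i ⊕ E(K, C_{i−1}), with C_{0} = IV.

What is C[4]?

C[4] = A1

C[1]: E(K, 2B) = 9A; 3B ⊕ 9A = A1.
C[2]: E(K, A1) = B0; 26 ⊕ B0 = 96.
C[3]: E(K, 96) = 6C; DF ⊕ 6C = B3.
C[4]: E(K, B3) = F8; 59 ⊕ F8 = A1.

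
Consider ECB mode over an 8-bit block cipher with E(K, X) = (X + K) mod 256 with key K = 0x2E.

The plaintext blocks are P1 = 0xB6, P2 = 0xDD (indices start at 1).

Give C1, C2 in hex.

ECB encryption: C_i = E(K, P_i).
C1: E(K, 0xB6) = 0xE4.
C2: E(K, 0xDD) = 0x0B.

C1 = 0xE4, C2 = 0x0B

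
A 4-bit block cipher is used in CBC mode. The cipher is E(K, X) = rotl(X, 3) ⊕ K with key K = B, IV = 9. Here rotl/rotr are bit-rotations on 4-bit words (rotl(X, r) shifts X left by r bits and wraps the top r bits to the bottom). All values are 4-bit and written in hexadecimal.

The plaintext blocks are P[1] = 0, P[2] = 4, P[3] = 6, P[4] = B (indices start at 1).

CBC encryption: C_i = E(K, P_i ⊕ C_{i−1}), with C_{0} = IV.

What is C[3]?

C[1]: P[1] ⊕ 9 = 9; E(K, 9) = 7.
C[2]: P[2] ⊕ 7 = 3; E(K, 3) = 2.
C[3]: P[3] ⊕ 2 = 4; E(K, 4) = 9.

C[3] = 9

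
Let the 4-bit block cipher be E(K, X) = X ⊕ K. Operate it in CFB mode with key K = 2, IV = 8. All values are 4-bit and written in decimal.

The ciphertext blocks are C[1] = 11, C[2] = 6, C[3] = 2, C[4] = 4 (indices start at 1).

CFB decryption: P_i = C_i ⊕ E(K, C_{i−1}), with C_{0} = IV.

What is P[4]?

P[4] = 4

P[4]: E(K, 2) = 0; 4 ⊕ 0 = 4.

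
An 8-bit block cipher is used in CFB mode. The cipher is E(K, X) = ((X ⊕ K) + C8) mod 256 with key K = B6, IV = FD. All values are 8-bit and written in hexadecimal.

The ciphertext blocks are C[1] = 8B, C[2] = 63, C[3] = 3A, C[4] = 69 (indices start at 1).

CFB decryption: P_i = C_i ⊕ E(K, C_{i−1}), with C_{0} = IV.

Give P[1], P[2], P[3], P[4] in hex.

P[1] = 98, P[2] = 66, P[3] = A7, P[4] = 3D

P[1]: E(K, FD) = 13; 8B ⊕ 13 = 98.
P[2]: E(K, 8B) = 05; 63 ⊕ 05 = 66.
P[3]: E(K, 63) = 9D; 3A ⊕ 9D = A7.
P[4]: E(K, 3A) = 54; 69 ⊕ 54 = 3D.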